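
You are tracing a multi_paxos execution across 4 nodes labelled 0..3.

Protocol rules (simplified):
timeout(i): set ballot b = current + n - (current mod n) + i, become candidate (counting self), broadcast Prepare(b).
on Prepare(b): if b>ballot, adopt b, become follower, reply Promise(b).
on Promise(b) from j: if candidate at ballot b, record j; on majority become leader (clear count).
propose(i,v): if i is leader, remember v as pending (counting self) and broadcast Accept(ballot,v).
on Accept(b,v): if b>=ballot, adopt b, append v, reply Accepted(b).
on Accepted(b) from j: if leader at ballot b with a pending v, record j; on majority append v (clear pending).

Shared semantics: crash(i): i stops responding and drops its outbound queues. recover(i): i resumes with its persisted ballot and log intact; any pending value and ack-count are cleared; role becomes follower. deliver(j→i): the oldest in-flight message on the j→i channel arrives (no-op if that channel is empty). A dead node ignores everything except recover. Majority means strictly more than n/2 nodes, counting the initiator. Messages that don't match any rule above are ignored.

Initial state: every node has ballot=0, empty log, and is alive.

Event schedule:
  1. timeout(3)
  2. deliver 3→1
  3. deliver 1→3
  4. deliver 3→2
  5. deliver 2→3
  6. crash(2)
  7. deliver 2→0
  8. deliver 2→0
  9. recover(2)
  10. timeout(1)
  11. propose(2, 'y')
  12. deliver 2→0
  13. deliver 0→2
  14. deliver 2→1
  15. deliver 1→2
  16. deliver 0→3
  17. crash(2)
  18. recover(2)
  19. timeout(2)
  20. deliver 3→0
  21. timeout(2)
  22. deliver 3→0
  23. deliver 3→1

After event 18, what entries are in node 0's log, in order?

[1] timeout(3) → N3(cand b7 [-])
[2] deliver 3→1 → N1(foll b7 [-])
[3] deliver 1→3 → ∅
[4] deliver 3→2 → N2(foll b7 [-])
[5] deliver 2→3 → N3(lead b7 [-])
[6] crash(2) → N2(✗foll b7 [-])
[7] deliver 2→0 → ∅
[8] deliver 2→0 → ∅
[9] recover(2) → N2(foll b7 [-])
[10] timeout(1) → N1(cand b9 [-])
[11] propose(2,'y') → ∅
[12] deliver 2→0 → ∅
[13] deliver 0→2 → ∅
[14] deliver 2→1 → ∅
[15] deliver 1→2 → N2(foll b9 [-])
[16] deliver 0→3 → ∅
[17] crash(2) → N2(✗foll b9 [-])
[18] recover(2) → N2(foll b9 [-])

empty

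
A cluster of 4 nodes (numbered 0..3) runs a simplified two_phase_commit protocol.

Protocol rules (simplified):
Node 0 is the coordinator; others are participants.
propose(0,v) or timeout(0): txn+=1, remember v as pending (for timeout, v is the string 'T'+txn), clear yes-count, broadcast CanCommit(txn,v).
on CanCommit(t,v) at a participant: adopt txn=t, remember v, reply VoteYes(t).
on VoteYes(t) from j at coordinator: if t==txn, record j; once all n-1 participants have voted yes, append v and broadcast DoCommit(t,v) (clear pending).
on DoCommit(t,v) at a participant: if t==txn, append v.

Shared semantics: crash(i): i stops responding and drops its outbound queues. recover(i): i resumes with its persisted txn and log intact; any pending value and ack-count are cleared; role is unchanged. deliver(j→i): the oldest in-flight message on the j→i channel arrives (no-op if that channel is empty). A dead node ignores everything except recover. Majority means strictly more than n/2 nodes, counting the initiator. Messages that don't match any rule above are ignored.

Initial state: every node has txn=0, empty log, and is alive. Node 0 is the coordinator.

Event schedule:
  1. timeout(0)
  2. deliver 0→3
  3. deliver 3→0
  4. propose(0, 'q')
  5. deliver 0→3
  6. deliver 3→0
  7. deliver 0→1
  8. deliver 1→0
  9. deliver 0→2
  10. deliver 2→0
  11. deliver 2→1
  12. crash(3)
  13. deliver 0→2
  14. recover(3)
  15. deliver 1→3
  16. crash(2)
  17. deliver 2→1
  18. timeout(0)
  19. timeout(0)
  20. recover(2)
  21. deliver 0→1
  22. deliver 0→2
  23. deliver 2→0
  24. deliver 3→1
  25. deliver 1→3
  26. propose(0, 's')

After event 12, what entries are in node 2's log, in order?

e1 timeout(0): 0[coor,t=1,-]
e2 deliver 0→3: 3[part,t=1,-]
e3 deliver 3→0: ·
e4 propose(0,'q'): 0[coor,t=2,-]
e5 deliver 0→3: 3[part,t=2,-]
e6 deliver 3→0: ·
e7 deliver 0→1: 1[part,t=1,-]
e8 deliver 1→0: ·
e9 deliver 0→2: 2[part,t=1,-]
e10 deliver 2→0: ·
e11 deliver 2→1: ·
e12 crash(3): 3[✗part,t=2,-]

empty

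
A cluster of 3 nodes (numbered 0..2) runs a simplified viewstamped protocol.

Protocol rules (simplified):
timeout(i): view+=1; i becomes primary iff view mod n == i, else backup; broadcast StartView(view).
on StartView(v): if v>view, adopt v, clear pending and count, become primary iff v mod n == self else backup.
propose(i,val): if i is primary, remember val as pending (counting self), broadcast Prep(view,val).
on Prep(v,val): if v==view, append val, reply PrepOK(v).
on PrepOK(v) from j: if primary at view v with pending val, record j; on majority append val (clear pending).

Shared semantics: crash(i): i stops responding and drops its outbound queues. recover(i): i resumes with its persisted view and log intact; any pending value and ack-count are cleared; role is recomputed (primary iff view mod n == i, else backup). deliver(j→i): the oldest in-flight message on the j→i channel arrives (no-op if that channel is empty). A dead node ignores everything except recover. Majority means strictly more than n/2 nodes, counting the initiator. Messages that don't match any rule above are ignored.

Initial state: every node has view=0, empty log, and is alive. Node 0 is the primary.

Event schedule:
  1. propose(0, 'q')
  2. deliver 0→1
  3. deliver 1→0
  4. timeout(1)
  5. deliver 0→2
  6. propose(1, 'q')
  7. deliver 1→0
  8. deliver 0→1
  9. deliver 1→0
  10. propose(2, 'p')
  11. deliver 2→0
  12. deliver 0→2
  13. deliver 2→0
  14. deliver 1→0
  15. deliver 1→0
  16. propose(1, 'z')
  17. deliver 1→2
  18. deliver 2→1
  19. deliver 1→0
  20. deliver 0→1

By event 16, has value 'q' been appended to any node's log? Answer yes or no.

step 1 propose(0,'q'): —
step 2 deliver 0→1: 1={back,v=0,log=q}
step 3 deliver 1→0: 0={prim,v=0,log=q}
step 4 timeout(1): 1={prim,v=1,log=q}
step 5 deliver 0→2: 2={back,v=0,log=q}
step 6 propose(1,'q'): —
step 7 deliver 1→0: 0={back,v=1,log=q}
step 8 deliver 0→1: —
step 9 deliver 1→0: 0={back,v=1,log=q,q}
step 10 propose(2,'p'): —
step 11 deliver 2→0: —
step 12 deliver 0→2: —
step 13 deliver 2→0: —
step 14 deliver 1→0: —
step 15 deliver 1→0: —
step 16 propose(1,'z'): —

yes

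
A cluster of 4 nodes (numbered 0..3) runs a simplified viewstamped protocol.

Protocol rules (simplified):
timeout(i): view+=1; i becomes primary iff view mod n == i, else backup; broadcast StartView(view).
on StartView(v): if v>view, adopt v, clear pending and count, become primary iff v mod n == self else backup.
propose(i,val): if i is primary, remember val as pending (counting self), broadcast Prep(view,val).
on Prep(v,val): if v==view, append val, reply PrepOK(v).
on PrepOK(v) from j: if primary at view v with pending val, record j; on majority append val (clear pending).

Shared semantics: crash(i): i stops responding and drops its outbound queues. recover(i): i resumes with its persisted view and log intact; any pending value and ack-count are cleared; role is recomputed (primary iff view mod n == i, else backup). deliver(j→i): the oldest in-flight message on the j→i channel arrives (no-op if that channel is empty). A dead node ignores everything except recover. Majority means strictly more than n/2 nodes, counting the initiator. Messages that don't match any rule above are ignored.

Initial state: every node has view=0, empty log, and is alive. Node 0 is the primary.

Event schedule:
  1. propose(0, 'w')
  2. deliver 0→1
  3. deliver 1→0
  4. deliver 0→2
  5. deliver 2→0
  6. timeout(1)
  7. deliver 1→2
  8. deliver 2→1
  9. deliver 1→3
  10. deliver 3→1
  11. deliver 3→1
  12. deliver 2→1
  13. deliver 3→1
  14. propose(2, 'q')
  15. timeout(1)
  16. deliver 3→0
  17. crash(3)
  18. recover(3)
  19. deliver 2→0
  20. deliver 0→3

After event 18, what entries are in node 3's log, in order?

empty

step 1 propose(0,'w'): —
step 2 deliver 0→1: 1={back,v=0,log=w}
step 3 deliver 1→0: —
step 4 deliver 0→2: 2={back,v=0,log=w}
step 5 deliver 2→0: 0={prim,v=0,log=w}
step 6 timeout(1): 1={prim,v=1,log=w}
step 7 deliver 1→2: 2={back,v=1,log=w}
step 8 deliver 2→1: —
step 9 deliver 1→3: 3={back,v=1,log=-}
step 10 deliver 3→1: —
step 11 deliver 3→1: —
step 12 deliver 2→1: —
step 13 deliver 3→1: —
step 14 propose(2,'q'): —
step 15 timeout(1): 1={back,v=2,log=w}
step 16 deliver 3→0: —
step 17 crash(3): 3={✗back,v=1,log=-}
step 18 recover(3): 3={back,v=1,log=-}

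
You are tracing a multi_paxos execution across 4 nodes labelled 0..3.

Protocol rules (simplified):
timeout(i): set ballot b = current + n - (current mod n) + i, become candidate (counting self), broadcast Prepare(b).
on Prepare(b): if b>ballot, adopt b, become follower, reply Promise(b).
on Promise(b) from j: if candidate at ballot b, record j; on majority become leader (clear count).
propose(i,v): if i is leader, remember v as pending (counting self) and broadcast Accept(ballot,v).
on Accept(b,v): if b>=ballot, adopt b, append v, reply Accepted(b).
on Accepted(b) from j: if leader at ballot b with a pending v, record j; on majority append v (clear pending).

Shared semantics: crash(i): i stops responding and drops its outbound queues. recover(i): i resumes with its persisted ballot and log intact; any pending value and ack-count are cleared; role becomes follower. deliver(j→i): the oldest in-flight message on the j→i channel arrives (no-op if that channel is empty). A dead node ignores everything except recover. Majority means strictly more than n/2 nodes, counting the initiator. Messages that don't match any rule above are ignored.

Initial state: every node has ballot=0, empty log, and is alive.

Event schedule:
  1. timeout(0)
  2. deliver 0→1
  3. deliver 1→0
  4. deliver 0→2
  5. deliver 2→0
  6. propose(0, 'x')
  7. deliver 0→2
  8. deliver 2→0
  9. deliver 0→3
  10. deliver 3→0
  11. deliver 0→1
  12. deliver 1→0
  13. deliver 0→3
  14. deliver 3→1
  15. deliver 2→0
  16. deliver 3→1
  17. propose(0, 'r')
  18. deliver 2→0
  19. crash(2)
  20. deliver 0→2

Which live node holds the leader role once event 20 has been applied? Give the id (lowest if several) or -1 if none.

after 1 — timeout(0): n0:cand/b4/[-]
after 2 — deliver 0→1: n1:foll/b4/[-]
after 3 — deliver 1→0: ·
after 4 — deliver 0→2: n2:foll/b4/[-]
after 5 — deliver 2→0: n0:lead/b4/[-]
after 6 — propose(0,'x'): ·
after 7 — deliver 0→2: n2:foll/b4/[x]
after 8 — deliver 2→0: ·
after 9 — deliver 0→3: n3:foll/b4/[-]
after 10 — deliver 3→0: ·
after 11 — deliver 0→1: n1:foll/b4/[x]
after 12 — deliver 1→0: n0:lead/b4/[x]
after 13 — deliver 0→3: n3:foll/b4/[x]
after 14 — deliver 3→1: ·
after 15 — deliver 2→0: ·
after 16 — deliver 3→1: ·
after 17 — propose(0,'r'): ·
after 18 — deliver 2→0: ·
after 19 — crash(2): n2:✗foll/b4/[x]
after 20 — deliver 0→2: ·

0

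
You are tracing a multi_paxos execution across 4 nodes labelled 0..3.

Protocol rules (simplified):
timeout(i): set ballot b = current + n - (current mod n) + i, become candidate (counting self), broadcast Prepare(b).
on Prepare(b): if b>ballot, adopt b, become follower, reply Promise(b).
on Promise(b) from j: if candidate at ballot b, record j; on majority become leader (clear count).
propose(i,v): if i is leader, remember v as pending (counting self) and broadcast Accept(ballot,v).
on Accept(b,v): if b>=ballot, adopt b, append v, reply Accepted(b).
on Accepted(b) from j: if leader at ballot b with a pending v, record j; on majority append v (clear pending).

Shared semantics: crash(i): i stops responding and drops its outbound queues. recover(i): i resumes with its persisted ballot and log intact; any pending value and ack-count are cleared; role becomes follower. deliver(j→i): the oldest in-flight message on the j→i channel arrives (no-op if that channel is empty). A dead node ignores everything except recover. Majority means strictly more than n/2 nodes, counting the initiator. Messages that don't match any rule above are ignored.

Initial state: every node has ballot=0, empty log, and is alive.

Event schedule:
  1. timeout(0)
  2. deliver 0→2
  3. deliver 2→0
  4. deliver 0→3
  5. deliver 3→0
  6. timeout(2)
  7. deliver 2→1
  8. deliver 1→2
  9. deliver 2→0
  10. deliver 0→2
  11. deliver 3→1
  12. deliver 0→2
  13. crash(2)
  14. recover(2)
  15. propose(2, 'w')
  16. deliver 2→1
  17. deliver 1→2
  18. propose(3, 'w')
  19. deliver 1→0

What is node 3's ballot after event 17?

4

step 1 timeout(0): 0={cand,b=4,log=-}
step 2 deliver 0→2: 2={foll,b=4,log=-}
step 3 deliver 2→0: —
step 4 deliver 0→3: 3={foll,b=4,log=-}
step 5 deliver 3→0: 0={lead,b=4,log=-}
step 6 timeout(2): 2={cand,b=10,log=-}
step 7 deliver 2→1: 1={foll,b=10,log=-}
step 8 deliver 1→2: —
step 9 deliver 2→0: 0={foll,b=10,log=-}
step 10 deliver 0→2: 2={lead,b=10,log=-}
step 11 deliver 3→1: —
step 12 deliver 0→2: —
step 13 crash(2): 2={✗lead,b=10,log=-}
step 14 recover(2): 2={foll,b=10,log=-}
step 15 propose(2,'w'): —
step 16 deliver 2→1: —
step 17 deliver 1→2: —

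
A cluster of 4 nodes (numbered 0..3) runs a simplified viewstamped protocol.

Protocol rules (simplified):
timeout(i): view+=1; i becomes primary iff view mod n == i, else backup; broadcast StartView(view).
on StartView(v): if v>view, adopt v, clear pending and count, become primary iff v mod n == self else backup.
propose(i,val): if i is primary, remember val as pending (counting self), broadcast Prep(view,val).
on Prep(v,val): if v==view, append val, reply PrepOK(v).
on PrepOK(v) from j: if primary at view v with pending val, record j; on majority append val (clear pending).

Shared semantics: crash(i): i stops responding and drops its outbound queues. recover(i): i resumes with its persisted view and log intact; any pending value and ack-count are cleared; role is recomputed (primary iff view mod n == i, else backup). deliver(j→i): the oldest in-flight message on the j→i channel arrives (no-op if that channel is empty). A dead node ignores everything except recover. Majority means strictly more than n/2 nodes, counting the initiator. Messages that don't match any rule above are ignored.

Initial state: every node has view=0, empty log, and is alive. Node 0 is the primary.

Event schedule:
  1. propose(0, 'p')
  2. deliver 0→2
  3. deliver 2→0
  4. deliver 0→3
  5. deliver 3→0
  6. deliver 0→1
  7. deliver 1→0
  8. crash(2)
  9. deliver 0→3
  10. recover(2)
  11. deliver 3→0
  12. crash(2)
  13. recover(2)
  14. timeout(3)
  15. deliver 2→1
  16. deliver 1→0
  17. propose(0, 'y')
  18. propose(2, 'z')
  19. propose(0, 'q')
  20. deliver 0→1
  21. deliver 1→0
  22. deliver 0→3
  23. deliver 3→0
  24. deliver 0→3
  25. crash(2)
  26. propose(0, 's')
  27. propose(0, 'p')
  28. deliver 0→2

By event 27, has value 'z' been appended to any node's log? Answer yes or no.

1. propose(0,'p'):  nop
2. deliver 0→2:  <2:back v0 p>
3. deliver 2→0:  nop
4. deliver 0→3:  <3:back v0 p>
5. deliver 3→0:  <0:prim v0 p>
6. deliver 0→1:  <1:back v0 p>
7. deliver 1→0:  nop
8. crash(2):  <2:✗back v0 p>
9. deliver 0→3:  nop
10. recover(2):  <2:back v0 p>
11. deliver 3→0:  nop
12. crash(2):  <2:✗back v0 p>
13. recover(2):  <2:back v0 p>
14. timeout(3):  <3:back v1 p>
15. deliver 2→1:  nop
16. deliver 1→0:  nop
17. propose(0,'y'):  nop
18. propose(2,'z'):  nop
19. propose(0,'q'):  nop
20. deliver 0→1:  <1:back v0 p,y>
21. deliver 1→0:  nop
22. deliver 0→3:  nop
23. deliver 3→0:  <0:back v1 p>
24. deliver 0→3:  nop
25. crash(2):  <2:✗back v0 p>
26. propose(0,'s'):  nop
27. propose(0,'p'):  nop

no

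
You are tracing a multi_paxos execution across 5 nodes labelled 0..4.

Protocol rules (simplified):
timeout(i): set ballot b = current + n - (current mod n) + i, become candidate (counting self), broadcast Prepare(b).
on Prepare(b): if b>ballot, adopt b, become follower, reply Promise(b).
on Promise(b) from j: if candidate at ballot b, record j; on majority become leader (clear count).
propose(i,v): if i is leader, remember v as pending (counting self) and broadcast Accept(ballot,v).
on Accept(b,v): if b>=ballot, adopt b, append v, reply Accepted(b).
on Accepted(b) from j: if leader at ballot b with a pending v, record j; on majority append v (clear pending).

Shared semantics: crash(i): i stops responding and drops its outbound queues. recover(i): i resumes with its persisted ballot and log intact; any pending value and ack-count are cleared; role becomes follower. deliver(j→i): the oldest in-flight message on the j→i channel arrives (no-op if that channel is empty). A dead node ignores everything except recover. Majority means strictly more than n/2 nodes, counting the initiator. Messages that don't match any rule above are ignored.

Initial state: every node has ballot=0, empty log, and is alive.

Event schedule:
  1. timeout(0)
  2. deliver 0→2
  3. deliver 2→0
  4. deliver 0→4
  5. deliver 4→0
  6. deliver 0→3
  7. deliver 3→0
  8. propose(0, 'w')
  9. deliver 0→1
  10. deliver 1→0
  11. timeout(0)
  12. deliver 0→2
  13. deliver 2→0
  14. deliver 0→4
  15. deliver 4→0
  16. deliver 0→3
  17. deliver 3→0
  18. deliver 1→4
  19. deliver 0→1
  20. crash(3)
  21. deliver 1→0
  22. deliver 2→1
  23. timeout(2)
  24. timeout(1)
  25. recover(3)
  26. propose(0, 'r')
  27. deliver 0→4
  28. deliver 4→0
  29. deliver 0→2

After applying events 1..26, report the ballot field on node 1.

11

1. timeout(0):  <0:cand b5 ->
2. deliver 0→2:  <2:foll b5 ->
3. deliver 2→0:  nop
4. deliver 0→4:  <4:foll b5 ->
5. deliver 4→0:  <0:lead b5 ->
6. deliver 0→3:  <3:foll b5 ->
7. deliver 3→0:  nop
8. propose(0,'w'):  nop
9. deliver 0→1:  <1:foll b5 ->
10. deliver 1→0:  nop
11. timeout(0):  <0:cand b10 ->
12. deliver 0→2:  <2:foll b5 w>
13. deliver 2→0:  nop
14. deliver 0→4:  <4:foll b5 w>
15. deliver 4→0:  nop
16. deliver 0→3:  <3:foll b5 w>
17. deliver 3→0:  nop
18. deliver 1→4:  nop
19. deliver 0→1:  <1:foll b5 w>
20. crash(3):  <3:✗foll b5 w>
21. deliver 1→0:  nop
22. deliver 2→1:  nop
23. timeout(2):  <2:cand b12 w>
24. timeout(1):  <1:cand b11 w>
25. recover(3):  <3:foll b5 w>
26. propose(0,'r'):  nop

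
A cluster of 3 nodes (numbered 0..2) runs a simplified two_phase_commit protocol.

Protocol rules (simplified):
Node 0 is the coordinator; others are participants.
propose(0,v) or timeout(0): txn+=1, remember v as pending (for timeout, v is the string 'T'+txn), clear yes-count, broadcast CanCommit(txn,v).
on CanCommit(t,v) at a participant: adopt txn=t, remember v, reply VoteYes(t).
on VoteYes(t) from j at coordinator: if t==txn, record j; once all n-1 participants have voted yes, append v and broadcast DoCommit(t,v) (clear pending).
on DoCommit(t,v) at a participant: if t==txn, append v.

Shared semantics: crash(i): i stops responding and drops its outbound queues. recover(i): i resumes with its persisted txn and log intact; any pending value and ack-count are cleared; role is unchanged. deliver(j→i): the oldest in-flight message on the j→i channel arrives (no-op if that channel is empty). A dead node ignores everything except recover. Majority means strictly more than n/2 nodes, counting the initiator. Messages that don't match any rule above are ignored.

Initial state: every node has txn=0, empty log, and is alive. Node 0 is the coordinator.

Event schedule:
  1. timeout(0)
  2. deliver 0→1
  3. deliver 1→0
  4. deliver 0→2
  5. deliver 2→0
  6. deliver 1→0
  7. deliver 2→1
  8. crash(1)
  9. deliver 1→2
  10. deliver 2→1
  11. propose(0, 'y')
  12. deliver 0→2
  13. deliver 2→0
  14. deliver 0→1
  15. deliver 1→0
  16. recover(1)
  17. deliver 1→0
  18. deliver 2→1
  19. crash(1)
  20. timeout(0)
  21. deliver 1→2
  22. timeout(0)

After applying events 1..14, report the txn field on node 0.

2

after 1 — timeout(0): n0:coor/t1/[-]
after 2 — deliver 0→1: n1:part/t1/[-]
after 3 — deliver 1→0: ·
after 4 — deliver 0→2: n2:part/t1/[-]
after 5 — deliver 2→0: n0:coor/t1/[T1]
after 6 — deliver 1→0: ·
after 7 — deliver 2→1: ·
after 8 — crash(1): n1:✗part/t1/[-]
after 9 — deliver 1→2: ·
after 10 — deliver 2→1: ·
after 11 — propose(0,'y'): n0:coor/t2/[T1]
after 12 — deliver 0→2: n2:part/t1/[T1]
after 13 — deliver 2→0: ·
after 14 — deliver 0→1: ·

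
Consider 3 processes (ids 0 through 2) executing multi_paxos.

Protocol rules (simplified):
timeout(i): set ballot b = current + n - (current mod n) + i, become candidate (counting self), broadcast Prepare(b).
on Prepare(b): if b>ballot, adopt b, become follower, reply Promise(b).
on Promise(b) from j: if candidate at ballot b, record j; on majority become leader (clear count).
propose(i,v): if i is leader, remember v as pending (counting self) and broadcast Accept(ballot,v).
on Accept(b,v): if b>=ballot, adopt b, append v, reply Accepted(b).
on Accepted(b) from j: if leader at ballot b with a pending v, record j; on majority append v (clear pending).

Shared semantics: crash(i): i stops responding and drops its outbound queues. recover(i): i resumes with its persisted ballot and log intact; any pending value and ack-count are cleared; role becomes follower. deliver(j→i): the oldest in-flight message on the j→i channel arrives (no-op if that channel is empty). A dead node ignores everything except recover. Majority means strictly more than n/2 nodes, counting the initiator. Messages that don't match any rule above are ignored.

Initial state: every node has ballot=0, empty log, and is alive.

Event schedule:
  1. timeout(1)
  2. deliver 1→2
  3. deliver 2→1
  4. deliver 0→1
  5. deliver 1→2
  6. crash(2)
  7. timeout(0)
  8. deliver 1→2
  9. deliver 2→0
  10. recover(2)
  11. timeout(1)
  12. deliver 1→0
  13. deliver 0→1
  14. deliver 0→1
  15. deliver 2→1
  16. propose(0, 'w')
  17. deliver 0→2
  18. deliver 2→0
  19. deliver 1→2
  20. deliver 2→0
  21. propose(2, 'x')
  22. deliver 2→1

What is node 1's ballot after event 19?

7

e1 timeout(1): 1[cand,b=4,-]
e2 deliver 1→2: 2[foll,b=4,-]
e3 deliver 2→1: 1[lead,b=4,-]
e4 deliver 0→1: ·
e5 deliver 1→2: ·
e6 crash(2): 2[✗foll,b=4,-]
e7 timeout(0): 0[cand,b=3,-]
e8 deliver 1→2: ·
e9 deliver 2→0: ·
e10 recover(2): 2[foll,b=4,-]
e11 timeout(1): 1[cand,b=7,-]
e12 deliver 1→0: 0[foll,b=4,-]
e13 deliver 0→1: ·
e14 deliver 0→1: ·
e15 deliver 2→1: ·
e16 propose(0,'w'): ·
e17 deliver 0→2: ·
e18 deliver 2→0: ·
e19 deliver 1→2: 2[foll,b=7,-]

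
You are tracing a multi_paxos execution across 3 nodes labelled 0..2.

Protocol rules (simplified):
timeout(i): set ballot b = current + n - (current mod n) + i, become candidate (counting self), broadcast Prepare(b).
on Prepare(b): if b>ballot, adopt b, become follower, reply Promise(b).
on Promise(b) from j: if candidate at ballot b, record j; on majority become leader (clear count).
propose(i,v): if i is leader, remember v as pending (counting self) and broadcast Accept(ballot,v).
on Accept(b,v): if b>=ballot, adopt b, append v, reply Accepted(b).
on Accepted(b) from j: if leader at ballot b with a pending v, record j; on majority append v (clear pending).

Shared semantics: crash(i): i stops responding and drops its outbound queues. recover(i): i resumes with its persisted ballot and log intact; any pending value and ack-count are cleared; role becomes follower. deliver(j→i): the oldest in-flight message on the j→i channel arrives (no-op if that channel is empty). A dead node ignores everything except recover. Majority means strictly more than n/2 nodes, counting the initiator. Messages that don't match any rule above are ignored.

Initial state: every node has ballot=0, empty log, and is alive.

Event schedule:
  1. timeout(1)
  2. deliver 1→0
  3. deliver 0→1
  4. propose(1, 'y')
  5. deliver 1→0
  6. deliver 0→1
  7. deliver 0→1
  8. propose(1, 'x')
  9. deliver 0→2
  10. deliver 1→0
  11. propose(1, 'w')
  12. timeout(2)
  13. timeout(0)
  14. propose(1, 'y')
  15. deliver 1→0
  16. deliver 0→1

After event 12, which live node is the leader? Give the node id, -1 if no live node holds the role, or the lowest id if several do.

1

[1] timeout(1) → N1(cand b4 [-])
[2] deliver 1→0 → N0(foll b4 [-])
[3] deliver 0→1 → N1(lead b4 [-])
[4] propose(1,'y') → ∅
[5] deliver 1→0 → N0(foll b4 [y])
[6] deliver 0→1 → N1(lead b4 [y])
[7] deliver 0→1 → ∅
[8] propose(1,'x') → ∅
[9] deliver 0→2 → ∅
[10] deliver 1→0 → N0(foll b4 [y,x])
[11] propose(1,'w') → ∅
[12] timeout(2) → N2(cand b5 [-])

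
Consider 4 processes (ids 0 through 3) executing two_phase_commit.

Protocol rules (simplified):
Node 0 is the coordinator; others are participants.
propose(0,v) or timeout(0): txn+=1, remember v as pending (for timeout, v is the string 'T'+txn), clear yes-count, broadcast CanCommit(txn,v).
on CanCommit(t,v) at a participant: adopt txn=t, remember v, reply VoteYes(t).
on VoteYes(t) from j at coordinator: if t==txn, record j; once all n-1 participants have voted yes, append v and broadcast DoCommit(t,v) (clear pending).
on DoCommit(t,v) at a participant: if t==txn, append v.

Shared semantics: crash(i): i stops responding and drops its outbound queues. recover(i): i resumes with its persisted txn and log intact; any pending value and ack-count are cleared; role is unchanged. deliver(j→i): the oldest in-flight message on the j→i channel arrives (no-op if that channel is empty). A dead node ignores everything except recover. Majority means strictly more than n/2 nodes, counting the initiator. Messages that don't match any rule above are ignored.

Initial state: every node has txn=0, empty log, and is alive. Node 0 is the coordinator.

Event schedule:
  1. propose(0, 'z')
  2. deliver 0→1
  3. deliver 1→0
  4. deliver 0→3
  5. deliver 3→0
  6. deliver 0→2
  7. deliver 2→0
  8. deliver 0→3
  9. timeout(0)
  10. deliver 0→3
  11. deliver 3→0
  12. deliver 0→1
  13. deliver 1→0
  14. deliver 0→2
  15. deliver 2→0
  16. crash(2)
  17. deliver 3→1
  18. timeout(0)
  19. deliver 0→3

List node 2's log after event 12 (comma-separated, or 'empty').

after 1 — propose(0,'z'): n0:coor/t1/[-]
after 2 — deliver 0→1: n1:part/t1/[-]
after 3 — deliver 1→0: ·
after 4 — deliver 0→3: n3:part/t1/[-]
after 5 — deliver 3→0: ·
after 6 — deliver 0→2: n2:part/t1/[-]
after 7 — deliver 2→0: n0:coor/t1/[z]
after 8 — deliver 0→3: n3:part/t1/[z]
after 9 — timeout(0): n0:coor/t2/[z]
after 10 — deliver 0→3: n3:part/t2/[z]
after 11 — deliver 3→0: ·
after 12 — deliver 0→1: n1:part/t1/[z]

empty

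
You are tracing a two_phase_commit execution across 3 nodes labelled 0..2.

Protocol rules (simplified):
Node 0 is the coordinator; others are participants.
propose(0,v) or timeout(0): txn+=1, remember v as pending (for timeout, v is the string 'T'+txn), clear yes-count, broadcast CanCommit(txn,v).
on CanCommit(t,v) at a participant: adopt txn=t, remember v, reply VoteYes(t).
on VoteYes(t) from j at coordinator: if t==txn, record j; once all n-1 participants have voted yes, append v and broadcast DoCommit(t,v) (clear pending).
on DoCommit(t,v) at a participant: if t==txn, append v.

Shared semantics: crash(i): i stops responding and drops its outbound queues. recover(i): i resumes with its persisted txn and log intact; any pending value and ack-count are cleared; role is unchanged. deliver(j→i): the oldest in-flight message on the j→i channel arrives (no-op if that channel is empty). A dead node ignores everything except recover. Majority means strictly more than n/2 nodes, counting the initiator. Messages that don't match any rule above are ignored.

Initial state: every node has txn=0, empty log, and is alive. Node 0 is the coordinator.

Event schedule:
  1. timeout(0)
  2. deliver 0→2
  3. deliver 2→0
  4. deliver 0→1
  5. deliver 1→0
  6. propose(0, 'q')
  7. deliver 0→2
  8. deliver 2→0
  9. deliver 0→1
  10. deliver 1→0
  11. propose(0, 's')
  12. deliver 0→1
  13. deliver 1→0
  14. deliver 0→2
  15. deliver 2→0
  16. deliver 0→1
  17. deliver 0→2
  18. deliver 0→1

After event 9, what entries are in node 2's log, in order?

T1

1. timeout(0):  <0:coor t1 ->
2. deliver 0→2:  <2:part t1 ->
3. deliver 2→0:  nop
4. deliver 0→1:  <1:part t1 ->
5. deliver 1→0:  <0:coor t1 T1>
6. propose(0,'q'):  <0:coor t2 T1>
7. deliver 0→2:  <2:part t1 T1>
8. deliver 2→0:  nop
9. deliver 0→1:  <1:part t1 T1>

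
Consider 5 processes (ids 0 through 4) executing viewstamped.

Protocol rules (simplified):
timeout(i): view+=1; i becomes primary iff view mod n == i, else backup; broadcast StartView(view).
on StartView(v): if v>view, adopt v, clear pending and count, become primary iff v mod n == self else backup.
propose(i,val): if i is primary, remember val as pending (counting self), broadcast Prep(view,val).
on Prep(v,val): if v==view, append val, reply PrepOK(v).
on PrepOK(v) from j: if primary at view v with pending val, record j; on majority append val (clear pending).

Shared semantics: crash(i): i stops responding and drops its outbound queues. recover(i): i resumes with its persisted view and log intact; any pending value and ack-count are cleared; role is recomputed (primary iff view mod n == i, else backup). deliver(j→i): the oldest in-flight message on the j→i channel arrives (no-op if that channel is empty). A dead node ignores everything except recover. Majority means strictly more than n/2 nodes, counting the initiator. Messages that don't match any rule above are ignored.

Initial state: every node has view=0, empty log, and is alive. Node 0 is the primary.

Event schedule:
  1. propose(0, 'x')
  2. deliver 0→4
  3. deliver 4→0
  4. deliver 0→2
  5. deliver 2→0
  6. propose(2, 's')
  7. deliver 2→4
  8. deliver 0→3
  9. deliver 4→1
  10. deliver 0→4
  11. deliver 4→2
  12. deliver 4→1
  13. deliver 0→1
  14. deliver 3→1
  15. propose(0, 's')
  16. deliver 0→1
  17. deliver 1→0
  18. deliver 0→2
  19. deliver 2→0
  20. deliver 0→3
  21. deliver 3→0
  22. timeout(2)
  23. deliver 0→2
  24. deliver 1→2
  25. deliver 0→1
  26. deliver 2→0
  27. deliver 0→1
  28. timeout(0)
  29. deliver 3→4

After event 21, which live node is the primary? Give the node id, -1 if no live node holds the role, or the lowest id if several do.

[1] propose(0,'x') → ∅
[2] deliver 0→4 → N4(back v0 [x])
[3] deliver 4→0 → ∅
[4] deliver 0→2 → N2(back v0 [x])
[5] deliver 2→0 → N0(prim v0 [x])
[6] propose(2,'s') → ∅
[7] deliver 2→4 → ∅
[8] deliver 0→3 → N3(back v0 [x])
[9] deliver 4→1 → ∅
[10] deliver 0→4 → ∅
[11] deliver 4→2 → ∅
[12] deliver 4→1 → ∅
[13] deliver 0→1 → N1(back v0 [x])
[14] deliver 3→1 → ∅
[15] propose(0,'s') → ∅
[16] deliver 0→1 → N1(back v0 [x,s])
[17] deliver 1→0 → ∅
[18] deliver 0→2 → N2(back v0 [x,s])
[19] deliver 2→0 → N0(prim v0 [x,s])
[20] deliver 0→3 → N3(back v0 [x,s])
[21] deliver 3→0 → ∅

0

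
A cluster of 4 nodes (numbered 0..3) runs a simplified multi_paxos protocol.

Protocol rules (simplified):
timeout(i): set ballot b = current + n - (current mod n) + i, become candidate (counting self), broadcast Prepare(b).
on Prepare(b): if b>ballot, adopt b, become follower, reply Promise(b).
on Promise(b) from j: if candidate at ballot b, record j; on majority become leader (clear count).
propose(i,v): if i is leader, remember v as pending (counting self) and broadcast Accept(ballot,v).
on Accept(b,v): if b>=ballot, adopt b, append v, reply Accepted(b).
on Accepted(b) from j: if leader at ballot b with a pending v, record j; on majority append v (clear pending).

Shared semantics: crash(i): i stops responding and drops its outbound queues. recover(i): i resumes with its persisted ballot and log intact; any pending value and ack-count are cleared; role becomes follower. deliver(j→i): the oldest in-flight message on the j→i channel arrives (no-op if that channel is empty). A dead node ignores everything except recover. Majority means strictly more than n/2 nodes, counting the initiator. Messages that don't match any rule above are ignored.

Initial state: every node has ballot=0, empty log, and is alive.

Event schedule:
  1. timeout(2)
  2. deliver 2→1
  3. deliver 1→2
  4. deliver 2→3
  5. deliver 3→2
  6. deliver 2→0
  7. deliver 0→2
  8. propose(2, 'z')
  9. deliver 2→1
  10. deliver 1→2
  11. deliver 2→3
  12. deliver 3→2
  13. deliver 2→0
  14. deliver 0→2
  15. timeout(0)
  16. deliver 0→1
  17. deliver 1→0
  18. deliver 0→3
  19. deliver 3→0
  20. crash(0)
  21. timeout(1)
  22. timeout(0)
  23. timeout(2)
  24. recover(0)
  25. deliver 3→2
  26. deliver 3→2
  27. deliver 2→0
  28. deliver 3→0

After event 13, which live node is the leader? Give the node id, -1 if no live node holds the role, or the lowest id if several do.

after 1 — timeout(2): n2:cand/b6/[-]
after 2 — deliver 2→1: n1:foll/b6/[-]
after 3 — deliver 1→2: ·
after 4 — deliver 2→3: n3:foll/b6/[-]
after 5 — deliver 3→2: n2:lead/b6/[-]
after 6 — deliver 2→0: n0:foll/b6/[-]
after 7 — deliver 0→2: ·
after 8 — propose(2,'z'): ·
after 9 — deliver 2→1: n1:foll/b6/[z]
after 10 — deliver 1→2: ·
after 11 — deliver 2→3: n3:foll/b6/[z]
after 12 — deliver 3→2: n2:lead/b6/[z]
after 13 — deliver 2→0: n0:foll/b6/[z]

2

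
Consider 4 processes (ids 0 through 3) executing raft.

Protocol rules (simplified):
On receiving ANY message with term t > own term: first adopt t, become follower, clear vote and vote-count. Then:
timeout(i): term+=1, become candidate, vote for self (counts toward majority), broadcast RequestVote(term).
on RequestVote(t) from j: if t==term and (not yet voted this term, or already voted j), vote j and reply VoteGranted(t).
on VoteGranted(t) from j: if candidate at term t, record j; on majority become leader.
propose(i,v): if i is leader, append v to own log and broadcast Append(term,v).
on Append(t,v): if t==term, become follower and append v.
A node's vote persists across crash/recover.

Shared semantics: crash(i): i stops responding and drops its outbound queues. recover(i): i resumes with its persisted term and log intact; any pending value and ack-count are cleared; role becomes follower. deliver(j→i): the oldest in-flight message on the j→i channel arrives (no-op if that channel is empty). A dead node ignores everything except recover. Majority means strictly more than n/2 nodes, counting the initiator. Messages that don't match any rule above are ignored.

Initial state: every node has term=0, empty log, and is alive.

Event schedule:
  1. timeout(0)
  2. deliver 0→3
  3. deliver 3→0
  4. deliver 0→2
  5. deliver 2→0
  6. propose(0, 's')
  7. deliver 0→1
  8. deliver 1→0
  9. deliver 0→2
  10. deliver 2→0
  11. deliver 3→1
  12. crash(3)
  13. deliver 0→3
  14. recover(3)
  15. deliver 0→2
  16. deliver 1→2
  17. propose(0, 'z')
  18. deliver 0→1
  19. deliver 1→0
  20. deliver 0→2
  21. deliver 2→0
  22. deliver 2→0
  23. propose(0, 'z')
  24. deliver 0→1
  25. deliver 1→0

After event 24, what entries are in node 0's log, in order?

1. timeout(0):  <0:cand t1 ->
2. deliver 0→3:  <3:foll t1 ->
3. deliver 3→0:  nop
4. deliver 0→2:  <2:foll t1 ->
5. deliver 2→0:  <0:lead t1 ->
6. propose(0,'s'):  <0:lead t1 s>
7. deliver 0→1:  <1:foll t1 ->
8. deliver 1→0:  nop
9. deliver 0→2:  <2:foll t1 s>
10. deliver 2→0:  nop
11. deliver 3→1:  nop
12. crash(3):  <3:✗foll t1 ->
13. deliver 0→3:  nop
14. recover(3):  <3:foll t1 ->
15. deliver 0→2:  nop
16. deliver 1→2:  nop
17. propose(0,'z'):  <0:lead t1 s,z>
18. deliver 0→1:  <1:foll t1 s>
19. deliver 1→0:  nop
20. deliver 0→2:  <2:foll t1 s,z>
21. deliver 2→0:  nop
22. deliver 2→0:  nop
23. propose(0,'z'):  <0:lead t1 s,z,z>
24. deliver 0→1:  <1:foll t1 s,z>

s,z,z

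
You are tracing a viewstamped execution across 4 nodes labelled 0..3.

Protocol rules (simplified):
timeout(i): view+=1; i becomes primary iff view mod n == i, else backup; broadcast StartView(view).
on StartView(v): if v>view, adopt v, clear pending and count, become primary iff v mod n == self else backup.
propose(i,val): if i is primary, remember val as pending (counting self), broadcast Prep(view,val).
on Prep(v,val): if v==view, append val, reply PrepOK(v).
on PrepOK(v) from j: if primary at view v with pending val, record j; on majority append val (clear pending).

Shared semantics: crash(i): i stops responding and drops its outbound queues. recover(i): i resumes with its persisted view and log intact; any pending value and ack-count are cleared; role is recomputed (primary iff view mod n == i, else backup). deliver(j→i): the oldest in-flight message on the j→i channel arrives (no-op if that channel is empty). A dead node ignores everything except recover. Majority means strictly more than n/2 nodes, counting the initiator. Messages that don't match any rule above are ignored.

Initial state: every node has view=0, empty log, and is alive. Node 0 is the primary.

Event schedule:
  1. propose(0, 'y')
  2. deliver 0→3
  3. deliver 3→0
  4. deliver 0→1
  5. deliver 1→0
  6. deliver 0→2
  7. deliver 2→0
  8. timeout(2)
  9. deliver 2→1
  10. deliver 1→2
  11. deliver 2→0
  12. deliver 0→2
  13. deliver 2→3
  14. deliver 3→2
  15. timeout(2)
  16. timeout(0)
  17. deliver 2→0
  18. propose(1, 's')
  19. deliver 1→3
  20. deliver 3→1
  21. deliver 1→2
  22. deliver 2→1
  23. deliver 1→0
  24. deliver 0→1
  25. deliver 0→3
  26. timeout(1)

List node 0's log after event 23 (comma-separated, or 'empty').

e1 propose(0,'y'): ·
e2 deliver 0→3: 3[back,v=0,y]
e3 deliver 3→0: ·
e4 deliver 0→1: 1[back,v=0,y]
e5 deliver 1→0: 0[prim,v=0,y]
e6 deliver 0→2: 2[back,v=0,y]
e7 deliver 2→0: ·
e8 timeout(2): 2[back,v=1,y]
e9 deliver 2→1: 1[prim,v=1,y]
e10 deliver 1→2: ·
e11 deliver 2→0: 0[back,v=1,y]
e12 deliver 0→2: ·
e13 deliver 2→3: 3[back,v=1,y]
e14 deliver 3→2: ·
e15 timeout(2): 2[prim,v=2,y]
e16 timeout(0): 0[back,v=2,y]
e17 deliver 2→0: ·
e18 propose(1,'s'): ·
e19 deliver 1→3: 3[back,v=1,y,s]
e20 deliver 3→1: ·
e21 deliver 1→2: ·
e22 deliver 2→1: 1[back,v=2,y]
e23 deliver 1→0: ·

y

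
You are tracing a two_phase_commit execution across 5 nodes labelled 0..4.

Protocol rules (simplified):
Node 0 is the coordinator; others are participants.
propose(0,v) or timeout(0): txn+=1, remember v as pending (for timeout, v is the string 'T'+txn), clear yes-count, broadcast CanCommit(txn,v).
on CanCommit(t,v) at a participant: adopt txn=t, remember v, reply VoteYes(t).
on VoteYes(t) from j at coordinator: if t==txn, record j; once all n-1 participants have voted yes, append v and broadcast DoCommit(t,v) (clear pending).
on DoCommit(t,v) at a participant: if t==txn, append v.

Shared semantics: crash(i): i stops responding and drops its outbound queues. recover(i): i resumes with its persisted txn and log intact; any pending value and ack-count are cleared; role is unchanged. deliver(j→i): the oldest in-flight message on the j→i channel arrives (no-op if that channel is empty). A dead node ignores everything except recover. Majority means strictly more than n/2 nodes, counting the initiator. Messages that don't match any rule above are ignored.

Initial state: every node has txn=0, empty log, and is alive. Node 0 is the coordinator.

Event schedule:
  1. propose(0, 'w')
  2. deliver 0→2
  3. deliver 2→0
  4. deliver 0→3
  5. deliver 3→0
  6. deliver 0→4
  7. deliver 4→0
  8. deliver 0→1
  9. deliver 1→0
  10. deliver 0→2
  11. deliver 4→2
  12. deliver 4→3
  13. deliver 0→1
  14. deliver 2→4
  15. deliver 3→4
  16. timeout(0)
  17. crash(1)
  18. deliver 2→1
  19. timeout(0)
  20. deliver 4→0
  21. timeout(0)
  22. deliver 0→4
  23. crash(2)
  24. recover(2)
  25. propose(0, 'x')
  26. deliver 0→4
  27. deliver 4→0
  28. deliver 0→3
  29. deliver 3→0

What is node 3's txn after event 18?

step 1 propose(0,'w'): 0={coor,t=1,log=-}
step 2 deliver 0→2: 2={part,t=1,log=-}
step 3 deliver 2→0: —
step 4 deliver 0→3: 3={part,t=1,log=-}
step 5 deliver 3→0: —
step 6 deliver 0→4: 4={part,t=1,log=-}
step 7 deliver 4→0: —
step 8 deliver 0→1: 1={part,t=1,log=-}
step 9 deliver 1→0: 0={coor,t=1,log=w}
step 10 deliver 0→2: 2={part,t=1,log=w}
step 11 deliver 4→2: —
step 12 deliver 4→3: —
step 13 deliver 0→1: 1={part,t=1,log=w}
step 14 deliver 2→4: —
step 15 deliver 3→4: —
step 16 timeout(0): 0={coor,t=2,log=w}
step 17 crash(1): 1={✗part,t=1,log=w}
step 18 deliver 2→1: —

1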